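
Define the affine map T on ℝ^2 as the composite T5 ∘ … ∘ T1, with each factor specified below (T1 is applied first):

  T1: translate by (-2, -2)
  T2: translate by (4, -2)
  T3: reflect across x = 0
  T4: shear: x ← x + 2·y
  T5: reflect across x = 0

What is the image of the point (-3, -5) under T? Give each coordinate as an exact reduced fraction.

T(p) = (17, -9)

T1 translate by (-2, -2): (-3, -5) → (-5, -7)
T2 translate by (4, -2): (-5, -7) → (-1, -9)
T3 reflect across x = 0: (-1, -9) → (1, -9)
T4 shear: x ← x + 2·y: (1, -9) → (-17, -9)
T5 reflect across x = 0: (-17, -9) → (17, -9)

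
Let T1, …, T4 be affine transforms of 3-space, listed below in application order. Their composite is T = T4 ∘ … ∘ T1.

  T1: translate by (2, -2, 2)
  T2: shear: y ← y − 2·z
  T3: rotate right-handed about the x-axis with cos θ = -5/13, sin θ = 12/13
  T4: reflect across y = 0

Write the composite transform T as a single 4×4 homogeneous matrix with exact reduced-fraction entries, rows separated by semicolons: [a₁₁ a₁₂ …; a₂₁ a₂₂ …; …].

T1 = [1 0 0 2; 0 1 0 -2; 0 0 1 2; 0 0 0 1]
T2·T1 = [1 0 0 2; 0 1 -2 -6; 0 0 1 2; 0 0 0 1]
T3·…·T1 = [1 0 0 2; 0 -5/13 -2/13 6/13; 0 12/13 -29/13 -82/13; 0 0 0 1]
T4·…·T1 = [1 0 0 2; 0 5/13 2/13 -6/13; 0 12/13 -29/13 -82/13; 0 0 0 1]

T = [1 0 0 2; 0 5/13 2/13 -6/13; 0 12/13 -29/13 -82/13; 0 0 0 1]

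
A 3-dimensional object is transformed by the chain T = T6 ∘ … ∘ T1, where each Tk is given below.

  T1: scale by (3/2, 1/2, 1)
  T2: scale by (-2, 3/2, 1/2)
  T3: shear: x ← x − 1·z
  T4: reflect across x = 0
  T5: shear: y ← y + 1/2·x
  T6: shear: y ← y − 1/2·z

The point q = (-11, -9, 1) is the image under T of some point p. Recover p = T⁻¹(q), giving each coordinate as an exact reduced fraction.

p = (-4, -4, 2)

T1 = [3/2 0 0 0; 0 1/2 0 0; 0 0 1 0; 0 0 0 1]
T2·T1 = [-3 0 0 0; 0 3/4 0 0; 0 0 1/2 0; 0 0 0 1]
T3·…·T1 = [-3 0 -1/2 0; 0 3/4 0 0; 0 0 1/2 0; 0 0 0 1]
T4·…·T1 = [3 0 1/2 0; 0 3/4 0 0; 0 0 1/2 0; 0 0 0 1]
T5·…·T1 = [3 0 1/2 0; 3/2 3/4 1/4 0; 0 0 1/2 0; 0 0 0 1]
T6·…·T1 = [3 0 1/2 0; 3/2 3/4 0 0; 0 0 1/2 0; 0 0 0 1]
det M = 9/8; M⁻¹ = [1/3 0 -1/3 0; -2/3 4/3 2/3 0; 0 0 2 0; 0 0 0 1]
M⁻¹ · (-11, -9, 1)ᵀ = (-4, -4, 2)ᵀ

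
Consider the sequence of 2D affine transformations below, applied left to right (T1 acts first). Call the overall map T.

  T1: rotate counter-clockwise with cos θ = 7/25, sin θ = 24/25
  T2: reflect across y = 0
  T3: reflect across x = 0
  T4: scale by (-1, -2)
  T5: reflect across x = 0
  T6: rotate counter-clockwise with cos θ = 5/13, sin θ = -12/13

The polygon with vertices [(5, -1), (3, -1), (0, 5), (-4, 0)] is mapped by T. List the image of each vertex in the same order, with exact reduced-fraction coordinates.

image vertices: (2417/325, 1838/325), (267/65, 238/65), (288/65, -218/65), (-2164/325, -1296/325)

T1 rotate counter-clockwise with cos θ = 7/25, sin θ = 24/25: (5, -1) → (59/25, 113/25); (3, -1) → (9/5, 13/5); (0, 5) → (-24/5, 7/5); (-4, 0) → (-28/25, -96/25)
T2 reflect across y = 0: (59/25, 113/25) → (59/25, -113/25); (9/5, 13/5) → (9/5, -13/5); (-24/5, 7/5) → (-24/5, -7/5); (-28/25, -96/25) → (-28/25, 96/25)
T3 reflect across x = 0: (59/25, -113/25) → (-59/25, -113/25); (9/5, -13/5) → (-9/5, -13/5); (-24/5, -7/5) → (24/5, -7/5); (-28/25, 96/25) → (28/25, 96/25)
T4 scale by (-1, -2): (-59/25, -113/25) → (59/25, 226/25); (-9/5, -13/5) → (9/5, 26/5); (24/5, -7/5) → (-24/5, 14/5); (28/25, 96/25) → (-28/25, -192/25)
T5 reflect across x = 0: (59/25, 226/25) → (-59/25, 226/25); (9/5, 26/5) → (-9/5, 26/5); (-24/5, 14/5) → (24/5, 14/5); (-28/25, -192/25) → (28/25, -192/25)
T6 rotate counter-clockwise with cos θ = 5/13, sin θ = -12/13: (-59/25, 226/25) → (2417/325, 1838/325); (-9/5, 26/5) → (267/65, 238/65); (24/5, 14/5) → (288/65, -218/65); (28/25, -192/25) → (-2164/325, -1296/325)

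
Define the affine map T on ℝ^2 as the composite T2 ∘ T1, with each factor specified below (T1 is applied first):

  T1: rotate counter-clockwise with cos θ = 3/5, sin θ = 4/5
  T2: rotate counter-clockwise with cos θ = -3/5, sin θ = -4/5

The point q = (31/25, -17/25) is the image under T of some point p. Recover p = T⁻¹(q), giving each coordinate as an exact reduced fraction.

T1 = [3/5 -4/5 0; 4/5 3/5 0; 0 0 1]
T2·T1 = [7/25 24/25 0; -24/25 7/25 0; 0 0 1]
det M = 1; M⁻¹ = [7/25 -24/25 0; 24/25 7/25 0; 0 0 1]
M⁻¹ · (31/25, -17/25)ᵀ = (1, 1)ᵀ

p = (1, 1)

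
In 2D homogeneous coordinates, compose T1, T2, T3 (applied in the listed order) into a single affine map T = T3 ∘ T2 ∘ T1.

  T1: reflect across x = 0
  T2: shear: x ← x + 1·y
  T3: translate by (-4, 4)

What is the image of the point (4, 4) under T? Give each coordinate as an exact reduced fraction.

T(p) = (-4, 8)

T1 reflect across x = 0: (4, 4) → (-4, 4)
T2 shear: x ← x + 1·y: (-4, 4) → (0, 4)
T3 translate by (-4, 4): (0, 4) → (-4, 8)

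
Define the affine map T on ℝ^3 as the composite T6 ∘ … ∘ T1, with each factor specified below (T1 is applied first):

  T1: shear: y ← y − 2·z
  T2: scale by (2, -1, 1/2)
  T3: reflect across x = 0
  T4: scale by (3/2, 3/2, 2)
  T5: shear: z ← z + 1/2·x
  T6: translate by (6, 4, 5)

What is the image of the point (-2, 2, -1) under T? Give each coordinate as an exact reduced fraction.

T1 shear: y ← y − 2·z: (-2, 2, -1) → (-2, 4, -1)
T2 scale by (2, -1, 1/2): (-2, 4, -1) → (-4, -4, -1/2)
T3 reflect across x = 0: (-4, -4, -1/2) → (4, -4, -1/2)
T4 scale by (3/2, 3/2, 2): (4, -4, -1/2) → (6, -6, -1)
T5 shear: z ← z + 1/2·x: (6, -6, -1) → (6, -6, 2)
T6 translate by (6, 4, 5): (6, -6, 2) → (12, -2, 7)

T(p) = (12, -2, 7)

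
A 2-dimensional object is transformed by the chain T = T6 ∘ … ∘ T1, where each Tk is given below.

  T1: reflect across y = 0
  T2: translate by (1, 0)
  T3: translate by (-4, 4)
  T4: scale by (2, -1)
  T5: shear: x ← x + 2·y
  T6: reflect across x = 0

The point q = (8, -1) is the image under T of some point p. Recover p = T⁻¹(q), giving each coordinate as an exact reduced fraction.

T1 = [1 0 0; 0 -1 0; 0 0 1]
T2·T1 = [1 0 1; 0 -1 0; 0 0 1]
T3·…·T1 = [1 0 -3; 0 -1 4; 0 0 1]
T4·…·T1 = [2 0 -6; 0 1 -4; 0 0 1]
T5·…·T1 = [2 2 -14; 0 1 -4; 0 0 1]
T6·…·T1 = [-2 -2 14; 0 1 -4; 0 0 1]
det M = -2; M⁻¹ = [-1/2 -1 3; 0 1 4; 0 0 1]
M⁻¹ · (8, -1)ᵀ = (0, 3)ᵀ

p = (0, 3)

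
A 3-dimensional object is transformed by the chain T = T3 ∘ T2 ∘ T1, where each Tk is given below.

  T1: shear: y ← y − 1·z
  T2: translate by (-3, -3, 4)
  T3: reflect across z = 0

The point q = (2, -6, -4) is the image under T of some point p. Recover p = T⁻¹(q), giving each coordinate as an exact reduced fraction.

p = (5, -3, 0)

T1 = [1 0 0 0; 0 1 -1 0; 0 0 1 0; 0 0 0 1]
T2·T1 = [1 0 0 -3; 0 1 -1 -3; 0 0 1 4; 0 0 0 1]
T3·…·T1 = [1 0 0 -3; 0 1 -1 -3; 0 0 -1 -4; 0 0 0 1]
det M = -1; M⁻¹ = [1 0 0 3; 0 1 -1 -1; 0 0 -1 -4; 0 0 0 1]
M⁻¹ · (2, -6, -4)ᵀ = (5, -3, 0)ᵀ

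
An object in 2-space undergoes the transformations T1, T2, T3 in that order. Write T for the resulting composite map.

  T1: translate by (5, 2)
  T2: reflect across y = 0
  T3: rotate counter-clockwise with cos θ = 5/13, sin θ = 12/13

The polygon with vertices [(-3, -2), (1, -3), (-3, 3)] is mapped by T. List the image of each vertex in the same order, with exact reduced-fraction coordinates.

image vertices: (10/13, 24/13), (18/13, 77/13), (70/13, -1/13)

T1 translate by (5, 2): (-3, -2) → (2, 0); (1, -3) → (6, -1); (-3, 3) → (2, 5)
T2 reflect across y = 0: (2, 0) → (2, 0); (6, -1) → (6, 1); (2, 5) → (2, -5)
T3 rotate counter-clockwise with cos θ = 5/13, sin θ = 12/13: (2, 0) → (10/13, 24/13); (6, 1) → (18/13, 77/13); (2, -5) → (70/13, -1/13)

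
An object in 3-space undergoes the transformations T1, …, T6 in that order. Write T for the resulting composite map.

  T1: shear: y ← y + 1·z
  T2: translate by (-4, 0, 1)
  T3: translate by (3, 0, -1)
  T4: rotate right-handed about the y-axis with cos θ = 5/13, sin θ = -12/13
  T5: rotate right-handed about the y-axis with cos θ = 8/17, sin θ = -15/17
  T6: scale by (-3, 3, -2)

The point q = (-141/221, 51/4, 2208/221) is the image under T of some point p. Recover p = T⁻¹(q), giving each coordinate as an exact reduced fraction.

T1 = [1 0 0 0; 0 1 1 0; 0 0 1 0; 0 0 0 1]
T2·T1 = [1 0 0 -4; 0 1 1 0; 0 0 1 1; 0 0 0 1]
T3·…·T1 = [1 0 0 -1; 0 1 1 0; 0 0 1 0; 0 0 0 1]
T4·…·T1 = [5/13 0 -12/13 -5/13; 0 1 1 0; 12/13 0 5/13 -12/13; 0 0 0 1]
T5·…·T1 = [-140/221 0 -171/221 140/221; 0 1 1 0; 171/221 0 -140/221 -171/221; 0 0 0 1]
T6·…·T1 = [420/221 0 513/221 -420/221; 0 3 3 0; -342/221 0 280/221 342/221; 0 0 0 1]
det M = 18; M⁻¹ = [140/663 0 -171/442 1; -57/221 1/3 -70/221 0; 57/221 0 70/221 0; 0 0 0 1]
M⁻¹ · (-141/221, 51/4, 2208/221)ᵀ = (-3, 5/4, 3)ᵀ

p = (-3, 5/4, 3)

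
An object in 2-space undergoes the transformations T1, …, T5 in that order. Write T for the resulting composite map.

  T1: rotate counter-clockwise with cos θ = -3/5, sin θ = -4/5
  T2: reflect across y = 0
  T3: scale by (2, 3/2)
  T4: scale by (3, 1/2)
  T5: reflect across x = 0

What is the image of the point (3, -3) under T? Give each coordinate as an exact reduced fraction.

T(p) = (126/5, 9/20)

T1 rotate counter-clockwise with cos θ = -3/5, sin θ = -4/5: (3, -3) → (-21/5, -3/5)
T2 reflect across y = 0: (-21/5, -3/5) → (-21/5, 3/5)
T3 scale by (2, 3/2): (-21/5, 3/5) → (-42/5, 9/10)
T4 scale by (3, 1/2): (-42/5, 9/10) → (-126/5, 9/20)
T5 reflect across x = 0: (-126/5, 9/20) → (126/5, 9/20)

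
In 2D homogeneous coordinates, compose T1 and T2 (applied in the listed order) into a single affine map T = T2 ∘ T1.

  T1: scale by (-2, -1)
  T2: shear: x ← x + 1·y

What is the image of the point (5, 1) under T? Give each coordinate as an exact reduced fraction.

T(p) = (-11, -1)

T1 scale by (-2, -1): (5, 1) → (-10, -1)
T2 shear: x ← x + 1·y: (-10, -1) → (-11, -1)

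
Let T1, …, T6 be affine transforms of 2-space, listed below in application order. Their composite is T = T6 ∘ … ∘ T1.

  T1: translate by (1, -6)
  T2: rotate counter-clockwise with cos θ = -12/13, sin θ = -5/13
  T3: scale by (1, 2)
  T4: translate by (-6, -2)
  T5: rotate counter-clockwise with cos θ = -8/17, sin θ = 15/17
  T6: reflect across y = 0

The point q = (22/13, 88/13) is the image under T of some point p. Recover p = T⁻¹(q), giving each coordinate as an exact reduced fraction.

T1 = [1 0 1; 0 1 -6; 0 0 1]
T2·T1 = [-12/13 5/13 -42/13; -5/13 -12/13 67/13; 0 0 1]
T3·…·T1 = [-12/13 5/13 -42/13; -10/13 -24/13 134/13; 0 0 1]
T4·…·T1 = [-12/13 5/13 -120/13; -10/13 -24/13 108/13; 0 0 1]
T5·…·T1 = [246/221 320/221 -660/221; -100/221 267/221 -2664/221; 0 0 1]
T6·…·T1 = [246/221 320/221 -660/221; 100/221 -267/221 2664/221; 0 0 1]
det M = -2; M⁻¹ = [267/442 160/221 -90/13; 50/221 -123/221 96/13; 0 0 1]
M⁻¹ · (22/13, 88/13)ᵀ = (-1, 4)ᵀ

p = (-1, 4)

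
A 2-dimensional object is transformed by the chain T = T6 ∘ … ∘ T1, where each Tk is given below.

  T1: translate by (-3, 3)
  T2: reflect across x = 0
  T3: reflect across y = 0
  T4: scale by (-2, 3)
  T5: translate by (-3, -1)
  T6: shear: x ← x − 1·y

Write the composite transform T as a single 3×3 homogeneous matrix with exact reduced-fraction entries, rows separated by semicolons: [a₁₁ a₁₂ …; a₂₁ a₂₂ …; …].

T = [2 3 1; 0 -3 -10; 0 0 1]

T1 = [1 0 -3; 0 1 3; 0 0 1]
T2·T1 = [-1 0 3; 0 1 3; 0 0 1]
T3·…·T1 = [-1 0 3; 0 -1 -3; 0 0 1]
T4·…·T1 = [2 0 -6; 0 -3 -9; 0 0 1]
T5·…·T1 = [2 0 -9; 0 -3 -10; 0 0 1]
T6·…·T1 = [2 3 1; 0 -3 -10; 0 0 1]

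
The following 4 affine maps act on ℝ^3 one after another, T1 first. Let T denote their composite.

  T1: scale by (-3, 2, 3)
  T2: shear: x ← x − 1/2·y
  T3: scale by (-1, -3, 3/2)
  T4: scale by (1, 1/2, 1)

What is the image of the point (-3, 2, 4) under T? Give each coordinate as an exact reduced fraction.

T(p) = (-7, -6, 18)

T1 scale by (-3, 2, 3): (-3, 2, 4) → (9, 4, 12)
T2 shear: x ← x − 1/2·y: (9, 4, 12) → (7, 4, 12)
T3 scale by (-1, -3, 3/2): (7, 4, 12) → (-7, -12, 18)
T4 scale by (1, 1/2, 1): (-7, -12, 18) → (-7, -6, 18)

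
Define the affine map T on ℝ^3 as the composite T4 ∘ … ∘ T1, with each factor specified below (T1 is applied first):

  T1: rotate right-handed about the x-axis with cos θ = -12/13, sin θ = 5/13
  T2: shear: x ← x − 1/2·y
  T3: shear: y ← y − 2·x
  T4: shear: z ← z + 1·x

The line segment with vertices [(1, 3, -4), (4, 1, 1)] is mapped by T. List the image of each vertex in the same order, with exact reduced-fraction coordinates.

T1 rotate right-handed about the x-axis with cos θ = -12/13, sin θ = 5/13: (1, 3, -4) → (1, -16/13, 63/13); (4, 1, 1) → (4, -17/13, -7/13)
T2 shear: x ← x − 1/2·y: (1, -16/13, 63/13) → (21/13, -16/13, 63/13); (4, -17/13, -7/13) → (121/26, -17/13, -7/13)
T3 shear: y ← y − 2·x: (21/13, -16/13, 63/13) → (21/13, -58/13, 63/13); (121/26, -17/13, -7/13) → (121/26, -138/13, -7/13)
T4 shear: z ← z + 1·x: (21/13, -58/13, 63/13) → (21/13, -58/13, 84/13); (121/26, -138/13, -7/13) → (121/26, -138/13, 107/26)

image vertices: (21/13, -58/13, 84/13), (121/26, -138/13, 107/26)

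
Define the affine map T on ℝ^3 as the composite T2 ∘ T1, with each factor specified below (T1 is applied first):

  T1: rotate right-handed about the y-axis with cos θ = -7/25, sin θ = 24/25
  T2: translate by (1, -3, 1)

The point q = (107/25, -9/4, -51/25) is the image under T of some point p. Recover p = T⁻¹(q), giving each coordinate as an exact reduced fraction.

p = (2, 3/4, 4)

T1 = [-7/25 0 24/25 0; 0 1 0 0; -24/25 0 -7/25 0; 0 0 0 1]
T2·T1 = [-7/25 0 24/25 1; 0 1 0 -3; -24/25 0 -7/25 1; 0 0 0 1]
det M = 1; M⁻¹ = [-7/25 0 -24/25 31/25; 0 1 0 3; 24/25 0 -7/25 -17/25; 0 0 0 1]
M⁻¹ · (107/25, -9/4, -51/25)ᵀ = (2, 3/4, 4)ᵀ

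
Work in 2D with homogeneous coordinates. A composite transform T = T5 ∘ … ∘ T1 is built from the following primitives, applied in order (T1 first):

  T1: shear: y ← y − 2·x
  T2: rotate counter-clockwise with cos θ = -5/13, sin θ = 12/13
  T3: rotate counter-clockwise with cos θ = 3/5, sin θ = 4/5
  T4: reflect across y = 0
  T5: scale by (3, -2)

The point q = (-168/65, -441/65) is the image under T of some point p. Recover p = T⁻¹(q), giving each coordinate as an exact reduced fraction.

p = (0, 7/2)

T1 = [1 0 0; -2 1 0; 0 0 1]
T2·T1 = [19/13 -12/13 0; 22/13 -5/13 0; 0 0 1]
T3·…·T1 = [-31/65 -16/65 0; 142/65 -63/65 0; 0 0 1]
T4·…·T1 = [-31/65 -16/65 0; -142/65 63/65 0; 0 0 1]
T5·…·T1 = [-93/65 -48/65 0; 284/65 -126/65 0; 0 0 1]
det M = 6; M⁻¹ = [-21/65 8/65 0; -142/195 -31/130 0; 0 0 1]
M⁻¹ · (-168/65, -441/65)ᵀ = (0, 7/2)ᵀ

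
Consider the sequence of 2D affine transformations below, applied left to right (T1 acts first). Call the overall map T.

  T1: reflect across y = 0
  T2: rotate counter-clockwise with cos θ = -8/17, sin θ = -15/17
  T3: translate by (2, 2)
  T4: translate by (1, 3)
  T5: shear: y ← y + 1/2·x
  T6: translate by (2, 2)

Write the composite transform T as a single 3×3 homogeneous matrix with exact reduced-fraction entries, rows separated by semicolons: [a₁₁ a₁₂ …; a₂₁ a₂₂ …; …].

T1 = [1 0 0; 0 -1 0; 0 0 1]
T2·T1 = [-8/17 -15/17 0; -15/17 8/17 0; 0 0 1]
T3·…·T1 = [-8/17 -15/17 2; -15/17 8/17 2; 0 0 1]
T4·…·T1 = [-8/17 -15/17 3; -15/17 8/17 5; 0 0 1]
T5·…·T1 = [-8/17 -15/17 3; -19/17 1/34 13/2; 0 0 1]
T6·…·T1 = [-8/17 -15/17 5; -19/17 1/34 17/2; 0 0 1]

T = [-8/17 -15/17 5; -19/17 1/34 17/2; 0 0 1]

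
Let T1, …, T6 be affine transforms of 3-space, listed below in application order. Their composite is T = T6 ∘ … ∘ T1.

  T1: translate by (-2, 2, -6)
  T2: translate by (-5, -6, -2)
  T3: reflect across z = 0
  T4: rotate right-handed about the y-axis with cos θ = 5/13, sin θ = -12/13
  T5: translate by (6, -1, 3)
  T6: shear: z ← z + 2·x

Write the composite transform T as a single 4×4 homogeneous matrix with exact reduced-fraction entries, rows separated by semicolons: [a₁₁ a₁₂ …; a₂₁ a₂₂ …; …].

T1 = [1 0 0 -2; 0 1 0 2; 0 0 1 -6; 0 0 0 1]
T2·T1 = [1 0 0 -7; 0 1 0 -4; 0 0 1 -8; 0 0 0 1]
T3·…·T1 = [1 0 0 -7; 0 1 0 -4; 0 0 -1 8; 0 0 0 1]
T4·…·T1 = [5/13 0 12/13 -131/13; 0 1 0 -4; 12/13 0 -5/13 -44/13; 0 0 0 1]
T5·…·T1 = [5/13 0 12/13 -53/13; 0 1 0 -5; 12/13 0 -5/13 -5/13; 0 0 0 1]
T6·…·T1 = [5/13 0 12/13 -53/13; 0 1 0 -5; 22/13 0 19/13 -111/13; 0 0 0 1]

T = [5/13 0 12/13 -53/13; 0 1 0 -5; 22/13 0 19/13 -111/13; 0 0 0 1]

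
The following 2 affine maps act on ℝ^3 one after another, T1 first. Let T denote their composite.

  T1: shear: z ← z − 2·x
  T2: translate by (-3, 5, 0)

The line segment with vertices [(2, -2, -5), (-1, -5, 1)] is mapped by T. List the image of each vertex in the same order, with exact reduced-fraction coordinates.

T1 shear: z ← z − 2·x: (2, -2, -5) → (2, -2, -9); (-1, -5, 1) → (-1, -5, 3)
T2 translate by (-3, 5, 0): (2, -2, -9) → (-1, 3, -9); (-1, -5, 3) → (-4, 0, 3)

image vertices: (-1, 3, -9), (-4, 0, 3)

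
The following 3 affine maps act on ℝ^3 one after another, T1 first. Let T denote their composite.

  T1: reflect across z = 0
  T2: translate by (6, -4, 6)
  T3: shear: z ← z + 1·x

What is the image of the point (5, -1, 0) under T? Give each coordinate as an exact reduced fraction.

T1 reflect across z = 0: (5, -1, 0) → (5, -1, 0)
T2 translate by (6, -4, 6): (5, -1, 0) → (11, -5, 6)
T3 shear: z ← z + 1·x: (11, -5, 6) → (11, -5, 17)

T(p) = (11, -5, 17)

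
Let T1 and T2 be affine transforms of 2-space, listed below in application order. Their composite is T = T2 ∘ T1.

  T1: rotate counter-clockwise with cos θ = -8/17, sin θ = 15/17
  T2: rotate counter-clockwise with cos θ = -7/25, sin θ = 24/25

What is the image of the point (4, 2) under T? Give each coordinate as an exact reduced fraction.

T1 rotate counter-clockwise with cos θ = -8/17, sin θ = 15/17: (4, 2) → (-62/17, 44/17)
T2 rotate counter-clockwise with cos θ = -7/25, sin θ = 24/25: (-62/17, 44/17) → (-622/425, -1796/425)

T(p) = (-622/425, -1796/425)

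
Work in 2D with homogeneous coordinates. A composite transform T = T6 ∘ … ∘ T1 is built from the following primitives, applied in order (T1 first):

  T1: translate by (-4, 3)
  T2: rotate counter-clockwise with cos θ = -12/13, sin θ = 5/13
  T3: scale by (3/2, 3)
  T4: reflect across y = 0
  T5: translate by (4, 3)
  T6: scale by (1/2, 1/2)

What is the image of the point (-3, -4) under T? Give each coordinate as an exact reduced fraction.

T1 translate by (-4, 3): (-3, -4) → (-7, -1)
T2 rotate counter-clockwise with cos θ = -12/13, sin θ = 5/13: (-7, -1) → (89/13, -23/13)
T3 scale by (3/2, 3): (89/13, -23/13) → (267/26, -69/13)
T4 reflect across y = 0: (267/26, -69/13) → (267/26, 69/13)
T5 translate by (4, 3): (267/26, 69/13) → (371/26, 108/13)
T6 scale by (1/2, 1/2): (371/26, 108/13) → (371/52, 54/13)

T(p) = (371/52, 54/13)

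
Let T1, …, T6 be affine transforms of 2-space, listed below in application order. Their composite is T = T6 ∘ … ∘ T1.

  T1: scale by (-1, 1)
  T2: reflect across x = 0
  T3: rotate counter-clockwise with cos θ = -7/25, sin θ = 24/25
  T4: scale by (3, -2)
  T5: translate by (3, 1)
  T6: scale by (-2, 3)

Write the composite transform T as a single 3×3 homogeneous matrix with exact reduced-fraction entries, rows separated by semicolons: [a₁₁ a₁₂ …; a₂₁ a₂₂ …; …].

T1 = [-1 0 0; 0 1 0; 0 0 1]
T2·T1 = [1 0 0; 0 1 0; 0 0 1]
T3·…·T1 = [-7/25 -24/25 0; 24/25 -7/25 0; 0 0 1]
T4·…·T1 = [-21/25 -72/25 0; -48/25 14/25 0; 0 0 1]
T5·…·T1 = [-21/25 -72/25 3; -48/25 14/25 1; 0 0 1]
T6·…·T1 = [42/25 144/25 -6; -144/25 42/25 3; 0 0 1]

T = [42/25 144/25 -6; -144/25 42/25 3; 0 0 1]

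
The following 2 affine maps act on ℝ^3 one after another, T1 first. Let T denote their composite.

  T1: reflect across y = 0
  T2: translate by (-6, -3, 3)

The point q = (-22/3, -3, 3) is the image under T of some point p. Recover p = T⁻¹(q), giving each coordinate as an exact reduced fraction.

p = (-4/3, 0, 0)

T1 = [1 0 0 0; 0 -1 0 0; 0 0 1 0; 0 0 0 1]
T2·T1 = [1 0 0 -6; 0 -1 0 -3; 0 0 1 3; 0 0 0 1]
det M = -1; M⁻¹ = [1 0 0 6; 0 -1 0 -3; 0 0 1 -3; 0 0 0 1]
M⁻¹ · (-22/3, -3, 3)ᵀ = (-4/3, 0, 0)ᵀ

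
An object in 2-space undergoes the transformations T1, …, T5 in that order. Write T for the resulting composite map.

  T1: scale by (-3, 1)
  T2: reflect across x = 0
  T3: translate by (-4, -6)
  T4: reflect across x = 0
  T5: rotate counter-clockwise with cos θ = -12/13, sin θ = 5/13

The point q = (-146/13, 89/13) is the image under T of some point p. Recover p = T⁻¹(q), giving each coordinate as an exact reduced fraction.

T1 = [-3 0 0; 0 1 0; 0 0 1]
T2·T1 = [3 0 0; 0 1 0; 0 0 1]
T3·…·T1 = [3 0 -4; 0 1 -6; 0 0 1]
T4·…·T1 = [-3 0 4; 0 1 -6; 0 0 1]
T5·…·T1 = [36/13 -5/13 -18/13; -15/13 -12/13 92/13; 0 0 1]
det M = -3; M⁻¹ = [4/13 -5/39 4/3; -5/13 -12/13 6; 0 0 1]
M⁻¹ · (-146/13, 89/13)ᵀ = (-3, 4)ᵀ

p = (-3, 4)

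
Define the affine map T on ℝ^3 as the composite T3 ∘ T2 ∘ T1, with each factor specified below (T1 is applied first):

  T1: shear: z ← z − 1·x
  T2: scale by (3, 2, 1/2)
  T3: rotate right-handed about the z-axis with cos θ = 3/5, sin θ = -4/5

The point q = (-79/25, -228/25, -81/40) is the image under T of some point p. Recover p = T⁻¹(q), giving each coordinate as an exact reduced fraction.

T1 = [1 0 0 0; 0 1 0 0; -1 0 1 0; 0 0 0 1]
T2·T1 = [3 0 0 0; 0 2 0 0; -1/2 0 1/2 0; 0 0 0 1]
T3·…·T1 = [9/5 8/5 0 0; -12/5 6/5 0 0; -1/2 0 1/2 0; 0 0 0 1]
det M = 3; M⁻¹ = [1/5 -4/15 0 0; 2/5 3/10 0 0; 1/5 -4/15 2 0; 0 0 0 1]
M⁻¹ · (-79/25, -228/25, -81/40)ᵀ = (9/5, -4, -9/4)ᵀ

p = (9/5, -4, -9/4)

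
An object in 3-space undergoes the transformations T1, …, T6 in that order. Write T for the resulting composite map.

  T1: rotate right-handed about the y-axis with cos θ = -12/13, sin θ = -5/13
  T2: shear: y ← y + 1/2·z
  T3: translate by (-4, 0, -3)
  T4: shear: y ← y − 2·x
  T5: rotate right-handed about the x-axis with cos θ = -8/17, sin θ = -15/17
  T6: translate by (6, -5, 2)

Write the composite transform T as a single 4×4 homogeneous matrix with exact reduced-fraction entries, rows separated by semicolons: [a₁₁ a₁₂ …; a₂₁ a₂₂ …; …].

T = [-12/13 0 -5/13 2; -137/221 -8/17 -212/221 -194/17; -875/442 -15/17 36/221 -62/17; 0 0 0 1]

T1 = [-12/13 0 -5/13 0; 0 1 0 0; 5/13 0 -12/13 0; 0 0 0 1]
T2·T1 = [-12/13 0 -5/13 0; 5/26 1 -6/13 0; 5/13 0 -12/13 0; 0 0 0 1]
T3·…·T1 = [-12/13 0 -5/13 -4; 5/26 1 -6/13 0; 5/13 0 -12/13 -3; 0 0 0 1]
T4·…·T1 = [-12/13 0 -5/13 -4; 53/26 1 4/13 8; 5/13 0 -12/13 -3; 0 0 0 1]
T5·…·T1 = [-12/13 0 -5/13 -4; -137/221 -8/17 -212/221 -109/17; -875/442 -15/17 36/221 -96/17; 0 0 0 1]
T6·…·T1 = [-12/13 0 -5/13 2; -137/221 -8/17 -212/221 -194/17; -875/442 -15/17 36/221 -62/17; 0 0 0 1]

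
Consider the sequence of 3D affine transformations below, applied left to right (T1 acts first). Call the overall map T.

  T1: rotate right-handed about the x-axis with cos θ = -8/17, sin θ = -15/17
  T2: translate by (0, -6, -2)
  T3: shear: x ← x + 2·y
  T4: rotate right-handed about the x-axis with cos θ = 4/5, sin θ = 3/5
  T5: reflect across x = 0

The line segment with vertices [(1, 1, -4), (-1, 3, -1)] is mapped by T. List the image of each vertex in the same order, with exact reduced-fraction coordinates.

T1 rotate right-handed about the x-axis with cos θ = -8/17, sin θ = -15/17: (1, 1, -4) → (1, -4, 1); (-1, 3, -1) → (-1, -39/17, -37/17)
T2 translate by (0, -6, -2): (1, -4, 1) → (1, -10, -1); (-1, -39/17, -37/17) → (-1, -141/17, -71/17)
T3 shear: x ← x + 2·y: (1, -10, -1) → (-19, -10, -1); (-1, -141/17, -71/17) → (-299/17, -141/17, -71/17)
T4 rotate right-handed about the x-axis with cos θ = 4/5, sin θ = 3/5: (-19, -10, -1) → (-19, -37/5, -34/5); (-299/17, -141/17, -71/17) → (-299/17, -351/85, -707/85)
T5 reflect across x = 0: (-19, -37/5, -34/5) → (19, -37/5, -34/5); (-299/17, -351/85, -707/85) → (299/17, -351/85, -707/85)

image vertices: (19, -37/5, -34/5), (299/17, -351/85, -707/85)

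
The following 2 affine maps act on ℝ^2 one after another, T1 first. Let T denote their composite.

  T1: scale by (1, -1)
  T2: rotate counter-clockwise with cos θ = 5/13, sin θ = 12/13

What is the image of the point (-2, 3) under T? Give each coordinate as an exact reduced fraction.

T1 scale by (1, -1): (-2, 3) → (-2, -3)
T2 rotate counter-clockwise with cos θ = 5/13, sin θ = 12/13: (-2, -3) → (2, -3)

T(p) = (2, -3)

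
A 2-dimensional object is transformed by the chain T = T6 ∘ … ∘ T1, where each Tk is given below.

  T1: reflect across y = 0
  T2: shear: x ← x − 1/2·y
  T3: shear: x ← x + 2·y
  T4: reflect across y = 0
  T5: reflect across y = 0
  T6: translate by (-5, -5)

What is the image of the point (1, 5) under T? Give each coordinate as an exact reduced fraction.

T1 reflect across y = 0: (1, 5) → (1, -5)
T2 shear: x ← x − 1/2·y: (1, -5) → (7/2, -5)
T3 shear: x ← x + 2·y: (7/2, -5) → (-13/2, -5)
T4 reflect across y = 0: (-13/2, -5) → (-13/2, 5)
T5 reflect across y = 0: (-13/2, 5) → (-13/2, -5)
T6 translate by (-5, -5): (-13/2, -5) → (-23/2, -10)

T(p) = (-23/2, -10)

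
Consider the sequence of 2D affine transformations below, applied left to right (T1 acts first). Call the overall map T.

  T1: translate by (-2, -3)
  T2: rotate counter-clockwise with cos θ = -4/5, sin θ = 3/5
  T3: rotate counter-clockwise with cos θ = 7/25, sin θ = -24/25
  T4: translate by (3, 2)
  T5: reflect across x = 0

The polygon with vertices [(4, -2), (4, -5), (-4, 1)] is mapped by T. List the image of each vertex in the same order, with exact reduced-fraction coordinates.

image vertices: (-1048/125, 264/125), (-1399/125, 132/125), (-69/25, -108/25)

T1 translate by (-2, -3): (4, -2) → (2, -5); (4, -5) → (2, -8); (-4, 1) → (-6, -2)
T2 rotate counter-clockwise with cos θ = -4/5, sin θ = 3/5: (2, -5) → (7/5, 26/5); (2, -8) → (16/5, 38/5); (-6, -2) → (6, -2)
T3 rotate counter-clockwise with cos θ = 7/25, sin θ = -24/25: (7/5, 26/5) → (673/125, 14/125); (16/5, 38/5) → (1024/125, -118/125); (6, -2) → (-6/25, -158/25)
T4 translate by (3, 2): (673/125, 14/125) → (1048/125, 264/125); (1024/125, -118/125) → (1399/125, 132/125); (-6/25, -158/25) → (69/25, -108/25)
T5 reflect across x = 0: (1048/125, 264/125) → (-1048/125, 264/125); (1399/125, 132/125) → (-1399/125, 132/125); (69/25, -108/25) → (-69/25, -108/25)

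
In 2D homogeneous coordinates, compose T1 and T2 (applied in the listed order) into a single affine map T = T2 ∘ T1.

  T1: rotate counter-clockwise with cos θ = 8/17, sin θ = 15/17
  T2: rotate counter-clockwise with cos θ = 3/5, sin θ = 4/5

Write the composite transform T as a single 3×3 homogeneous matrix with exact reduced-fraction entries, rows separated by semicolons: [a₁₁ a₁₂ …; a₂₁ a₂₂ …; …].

T1 = [8/17 -15/17 0; 15/17 8/17 0; 0 0 1]
T2·T1 = [-36/85 -77/85 0; 77/85 -36/85 0; 0 0 1]

T = [-36/85 -77/85 0; 77/85 -36/85 0; 0 0 1]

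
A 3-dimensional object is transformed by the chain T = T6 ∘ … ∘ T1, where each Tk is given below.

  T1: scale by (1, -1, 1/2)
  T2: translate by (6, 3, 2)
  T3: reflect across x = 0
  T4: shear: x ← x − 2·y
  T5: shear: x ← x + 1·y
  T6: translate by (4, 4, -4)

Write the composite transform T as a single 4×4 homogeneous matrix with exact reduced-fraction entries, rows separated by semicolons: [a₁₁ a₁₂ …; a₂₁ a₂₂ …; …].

T1 = [1 0 0 0; 0 -1 0 0; 0 0 1/2 0; 0 0 0 1]
T2·T1 = [1 0 0 6; 0 -1 0 3; 0 0 1/2 2; 0 0 0 1]
T3·…·T1 = [-1 0 0 -6; 0 -1 0 3; 0 0 1/2 2; 0 0 0 1]
T4·…·T1 = [-1 2 0 -12; 0 -1 0 3; 0 0 1/2 2; 0 0 0 1]
T5·…·T1 = [-1 1 0 -9; 0 -1 0 3; 0 0 1/2 2; 0 0 0 1]
T6·…·T1 = [-1 1 0 -5; 0 -1 0 7; 0 0 1/2 -2; 0 0 0 1]

T = [-1 1 0 -5; 0 -1 0 7; 0 0 1/2 -2; 0 0 0 1]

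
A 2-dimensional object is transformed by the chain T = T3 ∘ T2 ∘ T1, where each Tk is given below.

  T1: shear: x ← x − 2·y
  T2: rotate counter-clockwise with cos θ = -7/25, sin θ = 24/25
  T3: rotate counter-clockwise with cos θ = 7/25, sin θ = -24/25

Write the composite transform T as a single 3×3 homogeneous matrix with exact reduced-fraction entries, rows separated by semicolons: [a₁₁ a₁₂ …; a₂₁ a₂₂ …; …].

T = [527/625 -278/125 0; 336/625 -29/125 0; 0 0 1]

T1 = [1 -2 0; 0 1 0; 0 0 1]
T2·T1 = [-7/25 -2/5 0; 24/25 -11/5 0; 0 0 1]
T3·…·T1 = [527/625 -278/125 0; 336/625 -29/125 0; 0 0 1]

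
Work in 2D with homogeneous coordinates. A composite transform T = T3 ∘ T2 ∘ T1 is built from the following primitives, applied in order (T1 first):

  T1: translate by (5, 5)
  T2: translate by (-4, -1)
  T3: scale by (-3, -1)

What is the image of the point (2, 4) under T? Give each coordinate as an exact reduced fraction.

T(p) = (-9, -8)

T1 translate by (5, 5): (2, 4) → (7, 9)
T2 translate by (-4, -1): (7, 9) → (3, 8)
T3 scale by (-3, -1): (3, 8) → (-9, -8)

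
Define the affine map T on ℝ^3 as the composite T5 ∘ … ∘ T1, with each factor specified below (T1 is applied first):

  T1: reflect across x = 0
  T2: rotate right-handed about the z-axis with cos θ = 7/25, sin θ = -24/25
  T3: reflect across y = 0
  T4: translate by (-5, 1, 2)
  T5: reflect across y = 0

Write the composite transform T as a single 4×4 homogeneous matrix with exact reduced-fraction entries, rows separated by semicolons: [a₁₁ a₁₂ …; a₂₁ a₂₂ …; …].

T = [-7/25 24/25 0 -5; 24/25 7/25 0 -1; 0 0 1 2; 0 0 0 1]

T1 = [-1 0 0 0; 0 1 0 0; 0 0 1 0; 0 0 0 1]
T2·T1 = [-7/25 24/25 0 0; 24/25 7/25 0 0; 0 0 1 0; 0 0 0 1]
T3·…·T1 = [-7/25 24/25 0 0; -24/25 -7/25 0 0; 0 0 1 0; 0 0 0 1]
T4·…·T1 = [-7/25 24/25 0 -5; -24/25 -7/25 0 1; 0 0 1 2; 0 0 0 1]
T5·…·T1 = [-7/25 24/25 0 -5; 24/25 7/25 0 -1; 0 0 1 2; 0 0 0 1]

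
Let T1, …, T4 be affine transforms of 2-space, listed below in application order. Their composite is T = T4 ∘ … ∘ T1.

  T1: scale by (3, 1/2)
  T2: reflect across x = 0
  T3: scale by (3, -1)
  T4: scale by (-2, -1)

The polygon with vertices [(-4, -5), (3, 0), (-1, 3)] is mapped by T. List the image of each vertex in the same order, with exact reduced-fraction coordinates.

image vertices: (-72, -5/2), (54, 0), (-18, 3/2)

T1 scale by (3, 1/2): (-4, -5) → (-12, -5/2); (3, 0) → (9, 0); (-1, 3) → (-3, 3/2)
T2 reflect across x = 0: (-12, -5/2) → (12, -5/2); (9, 0) → (-9, 0); (-3, 3/2) → (3, 3/2)
T3 scale by (3, -1): (12, -5/2) → (36, 5/2); (-9, 0) → (-27, 0); (3, 3/2) → (9, -3/2)
T4 scale by (-2, -1): (36, 5/2) → (-72, -5/2); (-27, 0) → (54, 0); (9, -3/2) → (-18, 3/2)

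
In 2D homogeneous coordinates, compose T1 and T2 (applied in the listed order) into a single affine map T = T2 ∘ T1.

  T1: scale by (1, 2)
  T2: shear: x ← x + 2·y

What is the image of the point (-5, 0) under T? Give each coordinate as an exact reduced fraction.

T1 scale by (1, 2): (-5, 0) → (-5, 0)
T2 shear: x ← x + 2·y: (-5, 0) → (-5, 0)

T(p) = (-5, 0)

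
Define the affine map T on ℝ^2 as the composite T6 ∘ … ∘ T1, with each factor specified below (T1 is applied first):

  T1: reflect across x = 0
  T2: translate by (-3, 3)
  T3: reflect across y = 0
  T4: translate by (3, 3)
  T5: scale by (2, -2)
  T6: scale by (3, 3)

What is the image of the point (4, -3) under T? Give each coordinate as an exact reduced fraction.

T1 reflect across x = 0: (4, -3) → (-4, -3)
T2 translate by (-3, 3): (-4, -3) → (-7, 0)
T3 reflect across y = 0: (-7, 0) → (-7, 0)
T4 translate by (3, 3): (-7, 0) → (-4, 3)
T5 scale by (2, -2): (-4, 3) → (-8, -6)
T6 scale by (3, 3): (-8, -6) → (-24, -18)

T(p) = (-24, -18)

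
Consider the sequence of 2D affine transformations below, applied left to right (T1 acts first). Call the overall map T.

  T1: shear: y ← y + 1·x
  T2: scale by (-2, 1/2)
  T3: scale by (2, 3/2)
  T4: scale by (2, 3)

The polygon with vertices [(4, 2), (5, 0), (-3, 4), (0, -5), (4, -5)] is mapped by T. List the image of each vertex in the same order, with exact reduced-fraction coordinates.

T1 shear: y ← y + 1·x: (4, 2) → (4, 6); (5, 0) → (5, 5); (-3, 4) → (-3, 1); (0, -5) → (0, -5); (4, -5) → (4, -1)
T2 scale by (-2, 1/2): (4, 6) → (-8, 3); (5, 5) → (-10, 5/2); (-3, 1) → (6, 1/2); (0, -5) → (0, -5/2); (4, -1) → (-8, -1/2)
T3 scale by (2, 3/2): (-8, 3) → (-16, 9/2); (-10, 5/2) → (-20, 15/4); (6, 1/2) → (12, 3/4); (0, -5/2) → (0, -15/4); (-8, -1/2) → (-16, -3/4)
T4 scale by (2, 3): (-16, 9/2) → (-32, 27/2); (-20, 15/4) → (-40, 45/4); (12, 3/4) → (24, 9/4); (0, -15/4) → (0, -45/4); (-16, -3/4) → (-32, -9/4)

image vertices: (-32, 27/2), (-40, 45/4), (24, 9/4), (0, -45/4), (-32, -9/4)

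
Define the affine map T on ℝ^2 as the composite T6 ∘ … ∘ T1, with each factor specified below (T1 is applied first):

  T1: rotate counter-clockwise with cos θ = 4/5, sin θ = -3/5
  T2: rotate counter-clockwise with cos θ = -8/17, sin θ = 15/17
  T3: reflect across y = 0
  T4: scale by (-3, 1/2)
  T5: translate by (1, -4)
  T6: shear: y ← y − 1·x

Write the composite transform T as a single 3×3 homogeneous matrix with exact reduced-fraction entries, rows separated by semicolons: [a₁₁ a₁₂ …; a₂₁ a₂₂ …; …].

T1 = [4/5 3/5 0; -3/5 4/5 0; 0 0 1]
T2·T1 = [13/85 -84/85 0; 84/85 13/85 0; 0 0 1]
T3·…·T1 = [13/85 -84/85 0; -84/85 -13/85 0; 0 0 1]
T4·…·T1 = [-39/85 252/85 0; -42/85 -13/170 0; 0 0 1]
T5·…·T1 = [-39/85 252/85 1; -42/85 -13/170 -4; 0 0 1]
T6·…·T1 = [-39/85 252/85 1; -3/85 -517/170 -5; 0 0 1]

T = [-39/85 252/85 1; -3/85 -517/170 -5; 0 0 1]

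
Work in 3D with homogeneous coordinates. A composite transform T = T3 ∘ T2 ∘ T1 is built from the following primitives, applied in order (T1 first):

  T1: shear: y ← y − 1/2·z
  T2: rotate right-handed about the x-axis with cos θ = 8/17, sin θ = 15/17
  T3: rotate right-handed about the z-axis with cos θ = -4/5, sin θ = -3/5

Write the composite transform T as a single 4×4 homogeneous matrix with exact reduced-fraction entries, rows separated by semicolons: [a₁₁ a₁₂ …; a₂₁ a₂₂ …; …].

T = [-4/5 24/85 -57/85 0; -3/5 -32/85 76/85 0; 0 15/17 1/34 0; 0 0 0 1]

T1 = [1 0 0 0; 0 1 -1/2 0; 0 0 1 0; 0 0 0 1]
T2·T1 = [1 0 0 0; 0 8/17 -19/17 0; 0 15/17 1/34 0; 0 0 0 1]
T3·…·T1 = [-4/5 24/85 -57/85 0; -3/5 -32/85 76/85 0; 0 15/17 1/34 0; 0 0 0 1]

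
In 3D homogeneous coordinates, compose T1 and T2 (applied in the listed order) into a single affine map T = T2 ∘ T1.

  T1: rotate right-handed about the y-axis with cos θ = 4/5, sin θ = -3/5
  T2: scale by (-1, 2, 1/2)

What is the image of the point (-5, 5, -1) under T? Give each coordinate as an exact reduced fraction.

T(p) = (17/5, 10, -19/10)

T1 rotate right-handed about the y-axis with cos θ = 4/5, sin θ = -3/5: (-5, 5, -1) → (-17/5, 5, -19/5)
T2 scale by (-1, 2, 1/2): (-17/5, 5, -19/5) → (17/5, 10, -19/10)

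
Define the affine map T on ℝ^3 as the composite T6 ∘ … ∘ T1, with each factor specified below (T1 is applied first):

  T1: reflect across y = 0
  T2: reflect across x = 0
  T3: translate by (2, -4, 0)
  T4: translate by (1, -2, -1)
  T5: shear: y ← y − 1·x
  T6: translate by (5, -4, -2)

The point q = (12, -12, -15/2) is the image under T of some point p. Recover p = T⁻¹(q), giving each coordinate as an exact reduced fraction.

p = (-4, -5, -9/2)

T1 = [1 0 0 0; 0 -1 0 0; 0 0 1 0; 0 0 0 1]
T2·T1 = [-1 0 0 0; 0 -1 0 0; 0 0 1 0; 0 0 0 1]
T3·…·T1 = [-1 0 0 2; 0 -1 0 -4; 0 0 1 0; 0 0 0 1]
T4·…·T1 = [-1 0 0 3; 0 -1 0 -6; 0 0 1 -1; 0 0 0 1]
T5·…·T1 = [-1 0 0 3; 1 -1 0 -9; 0 0 1 -1; 0 0 0 1]
T6·…·T1 = [-1 0 0 8; 1 -1 0 -13; 0 0 1 -3; 0 0 0 1]
det M = 1; M⁻¹ = [-1 0 0 8; -1 -1 0 -5; 0 0 1 3; 0 0 0 1]
M⁻¹ · (12, -12, -15/2)ᵀ = (-4, -5, -9/2)ᵀ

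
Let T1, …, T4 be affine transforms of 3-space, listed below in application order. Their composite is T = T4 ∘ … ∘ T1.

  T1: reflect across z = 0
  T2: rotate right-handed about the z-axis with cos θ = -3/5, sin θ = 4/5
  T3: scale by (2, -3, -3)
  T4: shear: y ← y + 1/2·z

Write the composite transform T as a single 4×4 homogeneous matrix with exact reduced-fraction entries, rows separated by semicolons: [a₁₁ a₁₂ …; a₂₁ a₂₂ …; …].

T1 = [1 0 0 0; 0 1 0 0; 0 0 -1 0; 0 0 0 1]
T2·T1 = [-3/5 -4/5 0 0; 4/5 -3/5 0 0; 0 0 -1 0; 0 0 0 1]
T3·…·T1 = [-6/5 -8/5 0 0; -12/5 9/5 0 0; 0 0 3 0; 0 0 0 1]
T4·…·T1 = [-6/5 -8/5 0 0; -12/5 9/5 3/2 0; 0 0 3 0; 0 0 0 1]

T = [-6/5 -8/5 0 0; -12/5 9/5 3/2 0; 0 0 3 0; 0 0 0 1]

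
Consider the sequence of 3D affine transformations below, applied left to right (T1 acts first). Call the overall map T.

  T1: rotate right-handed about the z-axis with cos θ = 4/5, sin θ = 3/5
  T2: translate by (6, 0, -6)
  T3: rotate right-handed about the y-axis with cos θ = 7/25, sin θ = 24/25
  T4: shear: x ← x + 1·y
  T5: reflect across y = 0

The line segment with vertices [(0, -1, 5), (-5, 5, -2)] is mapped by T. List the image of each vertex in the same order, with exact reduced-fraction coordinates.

image vertices: (11/125, 4/5, -827/125), (-174/25, -1, -32/25)

T1 rotate right-handed about the z-axis with cos θ = 4/5, sin θ = 3/5: (0, -1, 5) → (3/5, -4/5, 5); (-5, 5, -2) → (-7, 1, -2)
T2 translate by (6, 0, -6): (3/5, -4/5, 5) → (33/5, -4/5, -1); (-7, 1, -2) → (-1, 1, -8)
T3 rotate right-handed about the y-axis with cos θ = 7/25, sin θ = 24/25: (33/5, -4/5, -1) → (111/125, -4/5, -827/125); (-1, 1, -8) → (-199/25, 1, -32/25)
T4 shear: x ← x + 1·y: (111/125, -4/5, -827/125) → (11/125, -4/5, -827/125); (-199/25, 1, -32/25) → (-174/25, 1, -32/25)
T5 reflect across y = 0: (11/125, -4/5, -827/125) → (11/125, 4/5, -827/125); (-174/25, 1, -32/25) → (-174/25, -1, -32/25)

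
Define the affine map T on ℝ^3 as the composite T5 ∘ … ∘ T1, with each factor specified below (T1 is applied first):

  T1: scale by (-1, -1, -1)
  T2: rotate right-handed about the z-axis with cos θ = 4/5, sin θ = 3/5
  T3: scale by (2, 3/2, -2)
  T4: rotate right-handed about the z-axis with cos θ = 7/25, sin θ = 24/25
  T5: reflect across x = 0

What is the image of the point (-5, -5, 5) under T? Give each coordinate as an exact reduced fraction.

T1 scale by (-1, -1, -1): (-5, -5, 5) → (5, 5, -5)
T2 rotate right-handed about the z-axis with cos θ = 4/5, sin θ = 3/5: (5, 5, -5) → (1, 7, -5)
T3 scale by (2, 3/2, -2): (1, 7, -5) → (2, 21/2, 10)
T4 rotate right-handed about the z-axis with cos θ = 7/25, sin θ = 24/25: (2, 21/2, 10) → (-238/25, 243/50, 10)
T5 reflect across x = 0: (-238/25, 243/50, 10) → (238/25, 243/50, 10)

T(p) = (238/25, 243/50, 10)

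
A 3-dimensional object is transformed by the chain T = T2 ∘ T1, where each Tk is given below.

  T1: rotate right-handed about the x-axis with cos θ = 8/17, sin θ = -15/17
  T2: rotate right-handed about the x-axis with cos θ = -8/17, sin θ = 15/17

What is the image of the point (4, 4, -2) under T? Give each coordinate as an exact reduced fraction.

T1 rotate right-handed about the x-axis with cos θ = 8/17, sin θ = -15/17: (4, 4, -2) → (4, 2/17, -76/17)
T2 rotate right-handed about the x-axis with cos θ = -8/17, sin θ = 15/17: (4, 2/17, -76/17) → (4, 1124/289, 638/289)

T(p) = (4, 1124/289, 638/289)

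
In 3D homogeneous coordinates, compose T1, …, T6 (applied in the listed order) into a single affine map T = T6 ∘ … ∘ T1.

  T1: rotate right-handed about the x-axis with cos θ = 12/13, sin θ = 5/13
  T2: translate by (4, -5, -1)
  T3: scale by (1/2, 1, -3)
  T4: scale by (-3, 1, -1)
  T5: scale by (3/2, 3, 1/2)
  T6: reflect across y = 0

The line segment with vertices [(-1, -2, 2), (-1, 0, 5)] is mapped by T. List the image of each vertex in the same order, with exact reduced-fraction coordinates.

T1 rotate right-handed about the x-axis with cos θ = 12/13, sin θ = 5/13: (-1, -2, 2) → (-1, -34/13, 14/13); (-1, 0, 5) → (-1, -25/13, 60/13)
T2 translate by (4, -5, -1): (-1, -34/13, 14/13) → (3, -99/13, 1/13); (-1, -25/13, 60/13) → (3, -90/13, 47/13)
T3 scale by (1/2, 1, -3): (3, -99/13, 1/13) → (3/2, -99/13, -3/13); (3, -90/13, 47/13) → (3/2, -90/13, -141/13)
T4 scale by (-3, 1, -1): (3/2, -99/13, -3/13) → (-9/2, -99/13, 3/13); (3/2, -90/13, -141/13) → (-9/2, -90/13, 141/13)
T5 scale by (3/2, 3, 1/2): (-9/2, -99/13, 3/13) → (-27/4, -297/13, 3/26); (-9/2, -90/13, 141/13) → (-27/4, -270/13, 141/26)
T6 reflect across y = 0: (-27/4, -297/13, 3/26) → (-27/4, 297/13, 3/26); (-27/4, -270/13, 141/26) → (-27/4, 270/13, 141/26)

image vertices: (-27/4, 297/13, 3/26), (-27/4, 270/13, 141/26)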